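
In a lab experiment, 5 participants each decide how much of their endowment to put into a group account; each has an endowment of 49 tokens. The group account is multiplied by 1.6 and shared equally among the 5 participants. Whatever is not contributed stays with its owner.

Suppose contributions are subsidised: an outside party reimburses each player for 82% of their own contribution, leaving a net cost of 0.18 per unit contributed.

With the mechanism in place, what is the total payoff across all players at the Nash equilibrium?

592.90 tokens

With the mechanism, a contributed unit returns (1.6/5) / 0.18 = 1.7778 per unit of net cost to the contributor — now above 1 — so contributing fully is weakly dominant for every player.
At the Nash equilibrium everyone contributes 49. Group total payoff = 5 × (49 × 0.82 + 1.6 × 49) = 592.90.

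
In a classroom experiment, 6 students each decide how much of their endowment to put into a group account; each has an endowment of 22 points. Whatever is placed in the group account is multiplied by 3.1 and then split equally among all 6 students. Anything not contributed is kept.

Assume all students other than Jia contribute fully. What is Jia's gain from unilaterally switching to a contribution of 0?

10.63 points

Switching from a contribution of 22 to 0 lets Jia keep an extra 22 points, but lowers the group account by 22, which costs Jia their own share of that drop: 3.1/6 × 22 = 11.37.
Net gain = 22 − 11.37 = 10.63. The private return per contributed unit (0.5167) is below 1, so free-riding is indeed the best response regardless of what the others do.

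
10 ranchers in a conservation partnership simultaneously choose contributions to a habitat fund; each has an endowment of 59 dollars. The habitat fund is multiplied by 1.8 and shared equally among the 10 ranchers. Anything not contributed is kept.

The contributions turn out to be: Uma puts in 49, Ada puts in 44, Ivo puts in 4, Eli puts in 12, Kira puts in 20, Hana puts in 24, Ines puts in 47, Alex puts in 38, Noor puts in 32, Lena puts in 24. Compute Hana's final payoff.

87.92 dollars

Total contributed: 49 + 44 + 4 + 12 + 20 + 24 + 47 + 38 + 32 + 24 = 294.
Each receives 1.8 × 294 / 10 = 52.92 from the habitat fund.
Hana keeps 59 − 24 = 35, so Hana's payoff is 35 + 52.92 = 87.92.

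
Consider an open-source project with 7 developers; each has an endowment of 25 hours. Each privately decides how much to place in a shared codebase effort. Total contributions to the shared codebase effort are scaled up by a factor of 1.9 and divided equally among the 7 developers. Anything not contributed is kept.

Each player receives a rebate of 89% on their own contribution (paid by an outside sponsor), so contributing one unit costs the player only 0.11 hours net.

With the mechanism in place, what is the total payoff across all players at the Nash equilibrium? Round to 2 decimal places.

488.25 hours

With the mechanism, a contributed unit returns (1.9/7) / 0.11 = 2.4675 per unit of net cost to the contributor — now above 1 — so contributing fully is weakly dominant for every player.
So the Nash equilibrium is full contribution by all 7; the group earns 7 × (25 × 0.89 + 1.9 × 25) = 488.25.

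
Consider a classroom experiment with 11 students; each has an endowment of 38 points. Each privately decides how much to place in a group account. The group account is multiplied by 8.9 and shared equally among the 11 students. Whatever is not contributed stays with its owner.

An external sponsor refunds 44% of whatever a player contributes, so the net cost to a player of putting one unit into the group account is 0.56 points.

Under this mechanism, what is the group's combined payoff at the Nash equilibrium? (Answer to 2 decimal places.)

3904.12 points

The effective private return per unit is now (8.9/11) / 0.56 = 1.4448 > 1, so every player's dominant strategy flips to full contribution.
At the Nash equilibrium everyone contributes 38. Group total payoff = 11 × (38 × 0.44 + 8.9 × 38) = 3904.12.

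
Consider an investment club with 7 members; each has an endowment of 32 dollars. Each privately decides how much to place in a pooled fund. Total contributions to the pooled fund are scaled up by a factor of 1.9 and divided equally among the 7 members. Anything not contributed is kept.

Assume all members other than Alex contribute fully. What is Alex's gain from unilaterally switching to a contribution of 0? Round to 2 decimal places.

Switching from a contribution of 32 to 0 lets Alex keep an extra 32 dollars, but lowers the pooled fund by 32, which costs Alex their own share of that drop: 1.9/7 × 32 = 8.69.
Net gain = 32 − 8.69 = 23.31. The private return per contributed unit (0.2714) is below 1, so free-riding is indeed the best response regardless of what the others do.

23.31 dollars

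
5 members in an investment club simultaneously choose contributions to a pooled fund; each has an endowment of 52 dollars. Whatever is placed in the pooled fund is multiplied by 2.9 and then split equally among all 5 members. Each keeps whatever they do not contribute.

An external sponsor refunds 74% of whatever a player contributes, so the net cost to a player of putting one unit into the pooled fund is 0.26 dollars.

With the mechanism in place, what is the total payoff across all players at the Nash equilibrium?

Under the mechanism each unit contributed yields (2.9/5) / 0.26 = 2.2308 back to its contributor per unit of net cost, which exceeds 1, making full contribution the dominant choice for everyone.
At the Nash equilibrium everyone contributes 52. Group total payoff = 5 × (52 × 0.74 + 2.9 × 52) = 946.40.

946.40 dollars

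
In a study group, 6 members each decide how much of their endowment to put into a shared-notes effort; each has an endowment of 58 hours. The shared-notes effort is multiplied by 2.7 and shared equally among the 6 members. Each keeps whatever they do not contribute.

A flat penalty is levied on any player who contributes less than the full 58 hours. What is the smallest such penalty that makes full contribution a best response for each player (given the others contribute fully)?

Given the others contribute fully, the best deviation is to contribute 0 (any partial contribution still incurs the fine and gives up units whose private return 0.4500 is below 1).
Deviating from 58 to 0 saves 58 hours but forfeits the deviator's share of the drop in the shared-notes effort: 2.7/6 × 58 = 26.10.
So the deviation gain is 58 − 26.10 = 31.90, and the fine must be at least 31.90 hours to wipe it out.

31.90 hours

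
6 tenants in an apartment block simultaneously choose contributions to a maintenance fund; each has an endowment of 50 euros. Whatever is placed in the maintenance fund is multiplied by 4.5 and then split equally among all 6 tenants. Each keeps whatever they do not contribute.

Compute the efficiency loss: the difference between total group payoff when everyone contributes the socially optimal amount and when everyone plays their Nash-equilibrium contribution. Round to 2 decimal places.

Each contributed unit returns 4.5/6 = 0.7500 to its contributor — below 1 — so contributing 0 is dominant for every player. At the Nash equilibrium everyone keeps their 50, and the group total is 6 × 50 = 300.
Each contributed unit returns 4.500 to the group as a whole (0.7500 to each of 6 players), which exceeds 1, so the social optimum is full contribution: group total = 4.500 × 300 = 1350.00.
Efficiency loss = 1350.00 − 300 = 1050.00.

1050.00 euros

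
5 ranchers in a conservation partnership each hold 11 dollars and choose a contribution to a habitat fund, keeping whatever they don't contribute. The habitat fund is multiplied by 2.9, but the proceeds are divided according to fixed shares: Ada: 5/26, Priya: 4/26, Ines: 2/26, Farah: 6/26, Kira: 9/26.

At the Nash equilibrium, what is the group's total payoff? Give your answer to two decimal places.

75.90 dollars

Player j's private return per contributed unit is 2.9 × (j's share). Contributing is weakly dominant for j when that share is at least 1/2.9 = 0.3448, and contributing 0 is dominant otherwise.
Only Kira (9/26) clears that bar, contributing 11; the remaining 4 contribute 0. Total contributed: 11.
The habitat fund pays out 2.9 × 11 = 31.90 in total (split across the unequal shares, but the aggregate is all that matters for the group sum).
The 4 free-riders keep 11 each, adding 44. Group total = 44 + 31.90 = 75.90.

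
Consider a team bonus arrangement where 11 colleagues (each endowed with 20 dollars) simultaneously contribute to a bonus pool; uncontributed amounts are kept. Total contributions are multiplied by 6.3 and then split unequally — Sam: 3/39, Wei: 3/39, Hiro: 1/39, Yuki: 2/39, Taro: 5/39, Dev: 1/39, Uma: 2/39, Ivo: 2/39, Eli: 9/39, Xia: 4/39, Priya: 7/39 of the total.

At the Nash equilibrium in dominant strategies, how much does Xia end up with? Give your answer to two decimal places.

45.85 dollars

For player j, contributing a unit is worthwhile iff 6.3 × (j's share) ≥ 1, i.e. iff j's share is at least 0.1587.
Eli and Priya clear that bar, contributing 20 each; the remaining 9 contribute 0. Total contributed: 40.
Xia keeps 20 and receives 6.3 × 40 × 4/39 = 25.85 from the bonus pool, for a payoff of 45.85.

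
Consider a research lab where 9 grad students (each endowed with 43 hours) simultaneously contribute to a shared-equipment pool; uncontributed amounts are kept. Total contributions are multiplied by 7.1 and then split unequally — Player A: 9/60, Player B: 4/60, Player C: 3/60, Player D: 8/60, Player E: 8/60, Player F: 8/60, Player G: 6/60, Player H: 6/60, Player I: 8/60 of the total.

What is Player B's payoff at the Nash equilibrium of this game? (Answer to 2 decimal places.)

63.35 hours

For player j, contributing a unit is worthwhile iff 7.1 × (j's share) ≥ 1, i.e. iff j's share is at least 0.1408.
Player A alone (share 9/60) is above the threshold, contributing 43; the remaining 8 contribute 0. Total contributed: 43.
Player B keeps 43 and receives 7.1 × 43 × 4/60 = 20.35 from the shared-equipment pool, for a payoff of 63.35.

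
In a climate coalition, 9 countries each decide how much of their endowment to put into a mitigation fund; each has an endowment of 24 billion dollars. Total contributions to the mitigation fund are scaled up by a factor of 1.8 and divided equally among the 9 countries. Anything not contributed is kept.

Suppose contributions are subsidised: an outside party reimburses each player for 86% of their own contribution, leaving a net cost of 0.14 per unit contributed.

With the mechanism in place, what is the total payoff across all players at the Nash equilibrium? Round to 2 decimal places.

574.56 billion dollars

The effective private return per unit is now (1.8/9) / 0.14 = 1.4286 > 1, so every player's dominant strategy flips to full contribution.
So the Nash equilibrium is full contribution by all 9; the group earns 9 × (24 × 0.86 + 1.8 × 24) = 574.56.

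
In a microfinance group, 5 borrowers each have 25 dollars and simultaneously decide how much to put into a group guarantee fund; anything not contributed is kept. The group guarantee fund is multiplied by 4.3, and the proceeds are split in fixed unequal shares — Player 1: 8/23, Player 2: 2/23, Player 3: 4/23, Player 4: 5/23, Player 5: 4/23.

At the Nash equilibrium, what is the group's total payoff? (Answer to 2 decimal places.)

207.50 dollars

Each unit j contributes comes back to j as 4.3 × (j's share), so j prefers to contribute only if that share exceeds 1/4.3 = 0.2326; otherwise keeping the unit dominates.
Player 1 alone (share 8/23) is above the threshold, contributing 25; the remaining 4 contribute 0. Total contributed: 25.
The group guarantee fund pays out 4.3 × 25 = 107.50 in total (split across the unequal shares, but the aggregate is all that matters for the group sum).
The 4 free-riders keep 25 each, adding 100. Group total = 100 + 107.50 = 207.50.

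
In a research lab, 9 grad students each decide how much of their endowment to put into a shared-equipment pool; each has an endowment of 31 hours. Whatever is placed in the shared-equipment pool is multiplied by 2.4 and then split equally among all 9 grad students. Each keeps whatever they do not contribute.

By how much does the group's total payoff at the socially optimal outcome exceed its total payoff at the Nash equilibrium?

390.60 hours

Each contributed unit returns 2.4/9 = 0.2667 to its contributor — below 1 — so contributing 0 is dominant for every player. At the Nash equilibrium everyone keeps their 31, and the group total is 9 × 31 = 279.
Each contributed unit returns 2.400 to the group as a whole (0.2667 to each of 9 players), which exceeds 1, so the social optimum is full contribution: group total = 2.400 × 279 = 669.60.
Efficiency loss = 669.60 − 279 = 390.60.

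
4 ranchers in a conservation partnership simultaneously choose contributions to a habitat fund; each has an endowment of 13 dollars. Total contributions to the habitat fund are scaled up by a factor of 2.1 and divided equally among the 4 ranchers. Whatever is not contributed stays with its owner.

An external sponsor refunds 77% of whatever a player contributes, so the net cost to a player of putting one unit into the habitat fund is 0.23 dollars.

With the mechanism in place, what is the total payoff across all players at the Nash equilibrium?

With the mechanism, a contributed unit returns (2.1/4) / 0.23 = 2.2826 per unit of net cost to the contributor — now above 1 — so contributing fully is weakly dominant for every player.
So the Nash equilibrium is full contribution by all 4; the group earns 4 × (13 × 0.77 + 2.1 × 13) = 149.24.

149.24 dollars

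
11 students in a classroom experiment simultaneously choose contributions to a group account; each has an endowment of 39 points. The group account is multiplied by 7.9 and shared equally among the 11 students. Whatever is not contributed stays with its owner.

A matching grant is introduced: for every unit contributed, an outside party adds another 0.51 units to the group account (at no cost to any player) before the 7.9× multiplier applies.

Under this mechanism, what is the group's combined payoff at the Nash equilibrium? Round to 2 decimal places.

5117.54 points

The effective private return per unit is now 7.9 × 1.51 / 11 = 1.0845 > 1, so every player's dominant strategy flips to full contribution.
At the Nash equilibrium everyone contributes 39. Group total payoff = 7.9 × 1.51 × 429 = 5117.54.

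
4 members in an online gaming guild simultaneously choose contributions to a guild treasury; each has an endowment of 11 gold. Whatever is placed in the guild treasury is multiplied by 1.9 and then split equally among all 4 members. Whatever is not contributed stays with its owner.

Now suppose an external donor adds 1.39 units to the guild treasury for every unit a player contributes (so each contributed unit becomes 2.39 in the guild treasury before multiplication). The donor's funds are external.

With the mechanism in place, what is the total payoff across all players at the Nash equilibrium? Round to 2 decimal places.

199.80 gold

With the mechanism, a contributed unit returns 1.9 × 2.39 / 4 = 1.1353 per unit of net cost to the contributor — now above 1 — so contributing fully is weakly dominant for every player.
At the Nash equilibrium everyone contributes 11. Group total payoff = 1.9 × 2.39 × 44 = 199.80.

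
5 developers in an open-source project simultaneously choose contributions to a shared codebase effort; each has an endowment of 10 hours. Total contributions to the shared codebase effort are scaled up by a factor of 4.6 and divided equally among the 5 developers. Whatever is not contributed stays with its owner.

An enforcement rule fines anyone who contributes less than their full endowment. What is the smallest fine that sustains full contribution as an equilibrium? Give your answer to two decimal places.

0.80 hours

Given the others contribute fully, the best deviation is to contribute 0 (any partial contribution still incurs the fine and gives up units whose private return 0.9200 is below 1).
Deviating from 10 to 0 saves 10 hours but forfeits the deviator's share of the drop in the shared codebase effort: 4.6/5 × 10 = 9.20.
So the deviation gain is 10 − 9.20 = 0.80, and the fine must be at least 0.80 hours to wipe it out.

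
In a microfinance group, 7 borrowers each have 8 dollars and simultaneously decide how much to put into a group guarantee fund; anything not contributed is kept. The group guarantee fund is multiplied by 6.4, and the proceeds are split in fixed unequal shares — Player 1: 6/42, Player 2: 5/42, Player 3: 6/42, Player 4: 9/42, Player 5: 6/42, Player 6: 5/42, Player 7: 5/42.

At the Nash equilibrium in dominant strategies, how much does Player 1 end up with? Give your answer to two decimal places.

Player j's private return per contributed unit is 6.4 × (j's share). Contributing is weakly dominant for j when that share is at least 1/6.4 = 0.1563, and contributing 0 is dominant otherwise.
Only Player 4 (9/42) clears that bar, contributing 8; the remaining 6 contribute 0. Total contributed: 8.
Player 1 keeps 8 and receives 6.4 × 8 × 6/42 = 7.31 from the group guarantee fund, for a payoff of 15.31.

15.31 dollars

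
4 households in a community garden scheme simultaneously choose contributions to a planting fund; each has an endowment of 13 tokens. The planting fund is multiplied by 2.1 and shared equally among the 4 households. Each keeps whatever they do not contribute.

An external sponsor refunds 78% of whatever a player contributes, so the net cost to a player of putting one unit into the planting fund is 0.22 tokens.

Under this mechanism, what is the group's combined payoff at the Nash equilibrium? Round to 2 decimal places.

149.76 tokens

Under the mechanism each unit contributed yields (2.1/4) / 0.22 = 2.3864 back to its contributor per unit of net cost, which exceeds 1, making full contribution the dominant choice for everyone.
So the Nash equilibrium is full contribution by all 4; the group earns 4 × (13 × 0.78 + 2.1 × 13) = 149.76.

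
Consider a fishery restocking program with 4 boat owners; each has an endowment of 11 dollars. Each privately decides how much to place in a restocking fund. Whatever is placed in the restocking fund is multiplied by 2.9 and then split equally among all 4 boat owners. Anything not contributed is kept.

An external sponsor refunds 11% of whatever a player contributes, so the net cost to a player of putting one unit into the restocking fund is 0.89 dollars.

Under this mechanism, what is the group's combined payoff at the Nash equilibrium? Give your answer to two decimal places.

Even with the mechanism, each unit contributed returns only (2.9/4) / 0.89 = 0.8146 per unit of net cost, so contributing nothing is still dominant.
Everyone keeps their endowment and the group total is 4 × 11 = 44.

44.00 dollars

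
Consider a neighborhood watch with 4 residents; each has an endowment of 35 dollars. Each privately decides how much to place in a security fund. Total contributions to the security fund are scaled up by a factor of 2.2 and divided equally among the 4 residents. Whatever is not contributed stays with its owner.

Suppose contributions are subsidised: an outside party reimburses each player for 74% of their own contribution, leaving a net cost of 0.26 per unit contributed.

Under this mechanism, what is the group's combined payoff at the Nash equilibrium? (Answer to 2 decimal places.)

With the mechanism, a contributed unit returns (2.2/4) / 0.26 = 2.1154 per unit of net cost to the contributor — now above 1 — so contributing fully is weakly dominant for every player.
So the Nash equilibrium is full contribution by all 4; the group earns 4 × (35 × 0.74 + 2.2 × 35) = 411.60.

411.60 dollars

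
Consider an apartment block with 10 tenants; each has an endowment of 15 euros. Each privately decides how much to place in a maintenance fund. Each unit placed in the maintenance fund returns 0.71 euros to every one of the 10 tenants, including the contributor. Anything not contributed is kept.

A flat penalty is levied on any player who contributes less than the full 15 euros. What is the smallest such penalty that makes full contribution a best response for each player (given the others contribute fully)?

Given the others contribute fully, the best deviation is to contribute 0 (any partial contribution still incurs the fine and gives up units whose private return 0.71 is below 1).
Deviating from 15 to 0 saves 15 euros but forfeits the deviator's share of the drop in the maintenance fund: 0.71 × 15 = 10.65.
So the deviation gain is 15 − 10.65 = 4.35, and the fine must be at least 4.35 euros to wipe it out.

4.35 euros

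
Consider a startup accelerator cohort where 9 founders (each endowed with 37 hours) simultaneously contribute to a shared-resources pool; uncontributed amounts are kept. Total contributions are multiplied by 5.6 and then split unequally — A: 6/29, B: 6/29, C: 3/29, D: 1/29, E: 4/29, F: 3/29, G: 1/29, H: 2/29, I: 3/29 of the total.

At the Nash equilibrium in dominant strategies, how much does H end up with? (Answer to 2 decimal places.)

65.58 hours

Each unit j contributes comes back to j as 5.6 × (j's share), so j prefers to contribute only if that share exceeds 1/5.6 = 0.1786; otherwise keeping the unit dominates.
A and B are above the threshold, contributing 37 each; the remaining 7 contribute 0. Total contributed: 74.
H keeps 37 and receives 5.6 × 74 × 2/29 = 28.58 from the shared-resources pool, for a payoff of 65.58.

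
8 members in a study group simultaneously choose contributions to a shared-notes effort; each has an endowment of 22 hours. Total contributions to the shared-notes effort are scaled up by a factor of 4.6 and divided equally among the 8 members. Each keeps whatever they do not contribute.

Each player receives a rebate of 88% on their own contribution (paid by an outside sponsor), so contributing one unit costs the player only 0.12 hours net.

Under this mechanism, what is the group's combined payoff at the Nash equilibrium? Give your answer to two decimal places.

964.48 hours

The effective private return per unit is now (4.6/8) / 0.12 = 4.7917 > 1, so every player's dominant strategy flips to full contribution.
So the Nash equilibrium is full contribution by all 8; the group earns 8 × (22 × 0.88 + 4.6 × 22) = 964.48.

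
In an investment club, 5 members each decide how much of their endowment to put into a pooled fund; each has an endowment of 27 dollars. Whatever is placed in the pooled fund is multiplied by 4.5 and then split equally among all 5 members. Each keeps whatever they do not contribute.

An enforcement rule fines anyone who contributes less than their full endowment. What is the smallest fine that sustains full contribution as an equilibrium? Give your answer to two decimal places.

Given the others contribute fully, the best deviation is to contribute 0 (any partial contribution still incurs the fine and gives up units whose private return 0.9000 is below 1).
Deviating from 27 to 0 saves 27 dollars but forfeits the deviator's share of the drop in the pooled fund: 4.5/5 × 27 = 24.30.
So the deviation gain is 27 − 24.30 = 2.70, and the fine must be at least 2.70 dollars to wipe it out.

2.70 dollars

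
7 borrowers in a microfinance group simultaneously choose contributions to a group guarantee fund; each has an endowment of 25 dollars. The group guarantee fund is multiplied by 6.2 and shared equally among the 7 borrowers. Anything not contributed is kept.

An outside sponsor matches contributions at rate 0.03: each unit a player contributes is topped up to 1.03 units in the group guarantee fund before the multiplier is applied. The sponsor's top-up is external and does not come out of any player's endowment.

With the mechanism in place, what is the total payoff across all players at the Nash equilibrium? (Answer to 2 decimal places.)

175.00 dollars

With the mechanism, a contributed unit returns 6.2 × 1.03 / 7 = 0.9123 per unit of net cost — still below 1 — so contributing 0 remains dominant for every player.
Everyone keeps their endowment and the group total is 7 × 25 = 175.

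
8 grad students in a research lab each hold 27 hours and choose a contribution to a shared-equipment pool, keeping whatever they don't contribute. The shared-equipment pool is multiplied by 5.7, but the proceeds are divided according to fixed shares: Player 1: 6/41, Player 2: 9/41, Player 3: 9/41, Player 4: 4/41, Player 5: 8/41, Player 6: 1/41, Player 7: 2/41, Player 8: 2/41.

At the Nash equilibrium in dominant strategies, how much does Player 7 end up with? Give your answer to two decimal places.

Player j's private return per contributed unit is 5.7 × (j's share). Contributing is weakly dominant for j when that share is at least 1/5.7 = 0.1754, and contributing 0 is dominant otherwise.
Player 2, Player 3 and Player 5 are above the threshold, contributing 27 each; the remaining 5 contribute 0. Total contributed: 81.
Player 7 keeps 27 and receives 5.7 × 81 × 2/41 = 22.52 from the shared-equipment pool, for a payoff of 49.52.

49.52 hours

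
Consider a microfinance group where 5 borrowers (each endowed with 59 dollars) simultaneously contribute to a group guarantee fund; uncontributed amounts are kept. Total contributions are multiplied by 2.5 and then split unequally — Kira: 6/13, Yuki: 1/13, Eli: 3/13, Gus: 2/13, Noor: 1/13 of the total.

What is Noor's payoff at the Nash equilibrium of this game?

For player j, contributing a unit is worthwhile iff 2.5 × (j's share) ≥ 1, i.e. iff j's share is at least 0.4000.
Only Kira (6/13) clears that bar, contributing 59; the remaining 4 contribute 0. Total contributed: 59.
Noor keeps 59 and receives 2.5 × 59 × 1/13 = 11.35 from the group guarantee fund, for a payoff of 70.35.

70.35 dollars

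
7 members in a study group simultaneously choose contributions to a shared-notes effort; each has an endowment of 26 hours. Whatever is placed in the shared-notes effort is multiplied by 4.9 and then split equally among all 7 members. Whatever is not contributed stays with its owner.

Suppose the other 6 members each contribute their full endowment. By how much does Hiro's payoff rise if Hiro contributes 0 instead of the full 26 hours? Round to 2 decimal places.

7.80 hours

Switching from a contribution of 26 to 0 lets Hiro keep an extra 26 hours, but lowers the shared-notes effort by 26, which costs Hiro their own share of that drop: 4.9/7 × 26 = 18.20.
Net gain = 26 − 18.20 = 7.80. The private return per contributed unit (0.7000) is below 1, so free-riding is indeed the best response regardless of what the others do.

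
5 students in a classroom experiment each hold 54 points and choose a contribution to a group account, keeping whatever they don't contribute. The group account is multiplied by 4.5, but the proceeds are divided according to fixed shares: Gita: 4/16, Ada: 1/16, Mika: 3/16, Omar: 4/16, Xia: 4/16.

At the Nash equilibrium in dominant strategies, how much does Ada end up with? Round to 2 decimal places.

99.56 points

For player j, contributing a unit is worthwhile iff 4.5 × (j's share) ≥ 1, i.e. iff j's share is at least 0.2222.
Gita, Omar and Xia clear that bar, contributing 54 each; the remaining 2 contribute 0. Total contributed: 162.
Ada keeps 54 and receives 4.5 × 162 × 1/16 = 45.56 from the group account, for a payoff of 99.56.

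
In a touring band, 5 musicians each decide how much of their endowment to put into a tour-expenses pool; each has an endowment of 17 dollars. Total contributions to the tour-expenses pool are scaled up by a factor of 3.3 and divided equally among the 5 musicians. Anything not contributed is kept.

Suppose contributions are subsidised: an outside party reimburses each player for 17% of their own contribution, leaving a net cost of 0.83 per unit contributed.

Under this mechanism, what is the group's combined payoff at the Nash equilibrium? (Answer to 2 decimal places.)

85.00 dollars

Even with the mechanism, each unit contributed returns only (3.3/5) / 0.83 = 0.7952 per unit of net cost, so contributing nothing is still dominant.
At the Nash equilibrium no one contributes; group total payoff = 5 × 17 = 85.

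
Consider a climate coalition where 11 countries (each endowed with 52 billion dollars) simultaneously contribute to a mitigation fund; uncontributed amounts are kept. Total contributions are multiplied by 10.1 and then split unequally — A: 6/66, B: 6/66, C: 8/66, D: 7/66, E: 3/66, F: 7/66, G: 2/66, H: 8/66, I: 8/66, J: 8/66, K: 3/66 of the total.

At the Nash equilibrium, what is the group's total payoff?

Each unit j contributes comes back to j as 10.1 × (j's share), so j prefers to contribute only if that share exceeds 1/10.1 = 0.0990; otherwise keeping the unit dominates.
The shares above 0.0990 belong to C, D, F, H, I and J, contributing 52 each; the remaining 5 contribute 0. Total contributed: 312.
The mitigation fund pays out 10.1 × 312 = 3151.20 in total (split across the unequal shares, but the aggregate is all that matters for the group sum).
The 5 free-riders keep 52 each, adding 260. Group total = 260 + 3151.20 = 3411.20.

3411.20 billion dollars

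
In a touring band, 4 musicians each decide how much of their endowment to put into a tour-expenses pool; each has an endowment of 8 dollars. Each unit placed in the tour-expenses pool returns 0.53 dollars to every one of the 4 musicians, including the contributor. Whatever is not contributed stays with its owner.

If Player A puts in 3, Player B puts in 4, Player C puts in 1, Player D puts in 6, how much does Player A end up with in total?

Total contributed: 3 + 4 + 1 + 6 = 14.
Each receives 0.53 × 14 = 7.42 from the tour-expenses pool.
Player A keeps 8 − 3 = 5, so Player A's payoff is 5 + 7.42 = 12.42.

12.42 dollars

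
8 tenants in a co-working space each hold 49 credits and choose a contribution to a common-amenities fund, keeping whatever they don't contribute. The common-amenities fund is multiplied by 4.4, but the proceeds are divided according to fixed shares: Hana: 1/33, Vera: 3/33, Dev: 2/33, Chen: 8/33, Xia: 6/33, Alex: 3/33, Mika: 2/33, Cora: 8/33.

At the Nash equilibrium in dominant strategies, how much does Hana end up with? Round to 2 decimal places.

62.07 credits

Player j's private return per contributed unit is 4.4 × (j's share). Contributing is weakly dominant for j when that share is at least 1/4.4 = 0.2273, and contributing 0 is dominant otherwise.
Chen and Cora clear that bar, contributing 49 each; the remaining 6 contribute 0. Total contributed: 98.
Hana keeps 49 and receives 4.4 × 98 × 1/33 = 13.07 from the common-amenities fund, for a payoff of 62.07.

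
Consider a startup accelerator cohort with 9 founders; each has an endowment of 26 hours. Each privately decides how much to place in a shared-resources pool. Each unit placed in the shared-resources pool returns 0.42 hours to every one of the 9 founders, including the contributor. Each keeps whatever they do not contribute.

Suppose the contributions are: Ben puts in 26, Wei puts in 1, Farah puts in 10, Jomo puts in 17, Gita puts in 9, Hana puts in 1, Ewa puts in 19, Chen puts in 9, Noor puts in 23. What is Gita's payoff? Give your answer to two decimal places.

Total contributed: 26 + 1 + 10 + 17 + 9 + 1 + 19 + 9 + 23 = 115.
Each receives 0.42 × 115 = 48.30 from the shared-resources pool.
Gita keeps 26 − 9 = 17, so Gita's payoff is 17 + 48.30 = 65.30.

65.30 hours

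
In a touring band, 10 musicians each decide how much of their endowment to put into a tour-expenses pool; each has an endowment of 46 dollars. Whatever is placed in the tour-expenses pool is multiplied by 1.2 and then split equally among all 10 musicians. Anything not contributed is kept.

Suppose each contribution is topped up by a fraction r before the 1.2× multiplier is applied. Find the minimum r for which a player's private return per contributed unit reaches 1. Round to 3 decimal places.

7.333

With matching at rate r, one contributed unit becomes (1 + r) in the tour-expenses pool and returns 1.2 × (1 + r) / 10 to the contributor.
Setting this equal to 1: 1 + r = 10/1.2 = 8.3333.
So the minimum matching rate is r = 8.3333 − 1 = 7.333.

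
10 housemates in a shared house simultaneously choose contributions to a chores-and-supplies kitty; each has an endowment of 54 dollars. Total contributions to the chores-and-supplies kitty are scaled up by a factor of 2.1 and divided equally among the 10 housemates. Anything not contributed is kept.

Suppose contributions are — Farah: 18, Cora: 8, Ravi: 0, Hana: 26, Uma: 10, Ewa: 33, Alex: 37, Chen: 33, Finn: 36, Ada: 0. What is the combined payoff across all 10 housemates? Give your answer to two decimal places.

761.10 dollars

Total contributed: 18 + 8 + 0 + 26 + 10 + 33 + 37 + 33 + 36 + 0 = 201; total kept: 10 × 54 − 201 = 339.
The chores-and-supplies kitty pays out 2.1 × 201 = 422.10 in aggregate.
Group total = 339 + 422.10 = 761.10.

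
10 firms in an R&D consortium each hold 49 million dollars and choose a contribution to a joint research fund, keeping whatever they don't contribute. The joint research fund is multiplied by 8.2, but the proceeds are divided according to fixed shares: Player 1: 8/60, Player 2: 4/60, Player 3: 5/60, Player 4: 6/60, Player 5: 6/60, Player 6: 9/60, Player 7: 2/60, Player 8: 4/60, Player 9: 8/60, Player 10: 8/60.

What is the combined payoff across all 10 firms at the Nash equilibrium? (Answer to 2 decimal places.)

1901.20 million dollars

For player j, contributing a unit is worthwhile iff 8.2 × (j's share) ≥ 1, i.e. iff j's share is at least 0.1220.
Player 1, Player 6, Player 9 and Player 10 are above the threshold, contributing 49 each; the remaining 6 contribute 0. Total contributed: 196.
The joint research fund pays out 8.2 × 196 = 1607.20 in total (split across the unequal shares, but the aggregate is all that matters for the group sum).
The 6 free-riders keep 49 each, adding 294. Group total = 294 + 1607.20 = 1901.20.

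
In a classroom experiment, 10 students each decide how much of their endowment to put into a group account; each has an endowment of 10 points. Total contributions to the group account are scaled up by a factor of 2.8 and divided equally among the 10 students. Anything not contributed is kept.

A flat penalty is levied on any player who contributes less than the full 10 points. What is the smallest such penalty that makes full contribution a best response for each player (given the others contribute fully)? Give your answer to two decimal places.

7.20 points

Given the others contribute fully, the best deviation is to contribute 0 (any partial contribution still incurs the fine and gives up units whose private return 0.2800 is below 1).
Deviating from 10 to 0 saves 10 points but forfeits the deviator's share of the drop in the group account: 2.8/10 × 10 = 2.80.
So the deviation gain is 10 − 2.80 = 7.20, and the fine must be at least 7.20 points to wipe it out.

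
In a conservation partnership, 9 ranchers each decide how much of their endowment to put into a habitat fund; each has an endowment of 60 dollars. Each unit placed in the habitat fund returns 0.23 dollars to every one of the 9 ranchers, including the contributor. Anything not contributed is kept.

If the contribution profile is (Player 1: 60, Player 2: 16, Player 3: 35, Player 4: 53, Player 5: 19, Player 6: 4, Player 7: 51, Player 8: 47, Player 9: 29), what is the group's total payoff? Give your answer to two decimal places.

875.98 dollars

Total contributed: 60 + 16 + 35 + 53 + 19 + 4 + 51 + 47 + 29 = 314; total kept: 9 × 60 − 314 = 226.
The habitat fund pays out 0.23 × 9 × 314 = 649.98 in aggregate.
Group total = 226 + 649.98 = 875.98.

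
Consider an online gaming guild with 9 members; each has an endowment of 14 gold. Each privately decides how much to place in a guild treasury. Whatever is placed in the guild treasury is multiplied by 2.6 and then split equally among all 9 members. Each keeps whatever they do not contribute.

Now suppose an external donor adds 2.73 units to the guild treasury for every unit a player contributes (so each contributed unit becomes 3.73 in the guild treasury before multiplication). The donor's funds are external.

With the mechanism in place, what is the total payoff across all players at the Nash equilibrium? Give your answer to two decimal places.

1221.95 gold

Under the mechanism each unit contributed yields 2.6 × 3.73 / 9 = 1.0776 back to its contributor per unit of net cost, which exceeds 1, making full contribution the dominant choice for everyone.
At the Nash equilibrium everyone contributes 14. Group total payoff = 2.6 × 3.73 × 126 = 1221.95.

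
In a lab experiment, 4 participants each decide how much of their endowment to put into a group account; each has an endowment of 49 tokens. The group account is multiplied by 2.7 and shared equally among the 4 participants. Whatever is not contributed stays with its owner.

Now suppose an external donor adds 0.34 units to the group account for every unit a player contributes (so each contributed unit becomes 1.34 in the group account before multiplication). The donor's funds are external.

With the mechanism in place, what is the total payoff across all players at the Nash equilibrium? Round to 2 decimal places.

196.00 tokens

The effective private return is 2.7 × 1.34 / 4 = 0.9045, which is still under 1, so the mechanism doesn't change anyone's dominant strategy: zero contribution.
At the Nash equilibrium no one contributes; group total payoff = 4 × 49 = 196.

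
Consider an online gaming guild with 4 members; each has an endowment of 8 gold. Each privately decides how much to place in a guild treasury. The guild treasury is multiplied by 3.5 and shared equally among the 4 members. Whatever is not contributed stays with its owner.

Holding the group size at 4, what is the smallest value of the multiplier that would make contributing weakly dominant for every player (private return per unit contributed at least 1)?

A contributed unit returns (multiplier)/4 to its contributor.
This reaches 1 exactly when the multiplier is 4.

4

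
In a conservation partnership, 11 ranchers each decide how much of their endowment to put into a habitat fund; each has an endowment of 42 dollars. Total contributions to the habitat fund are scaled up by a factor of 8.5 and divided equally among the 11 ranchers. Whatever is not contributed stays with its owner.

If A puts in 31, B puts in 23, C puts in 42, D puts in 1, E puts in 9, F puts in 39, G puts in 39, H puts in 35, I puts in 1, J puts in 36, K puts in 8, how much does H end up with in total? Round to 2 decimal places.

211.00 dollars

Total contributed: 31 + 23 + 42 + 1 + 9 + 39 + 39 + 35 + 1 + 36 + 8 = 264.
Each receives 8.5 × 264 / 11 = 204.00 from the habitat fund.
H keeps 42 − 35 = 7, so H's payoff is 7 + 204.00 = 211.00.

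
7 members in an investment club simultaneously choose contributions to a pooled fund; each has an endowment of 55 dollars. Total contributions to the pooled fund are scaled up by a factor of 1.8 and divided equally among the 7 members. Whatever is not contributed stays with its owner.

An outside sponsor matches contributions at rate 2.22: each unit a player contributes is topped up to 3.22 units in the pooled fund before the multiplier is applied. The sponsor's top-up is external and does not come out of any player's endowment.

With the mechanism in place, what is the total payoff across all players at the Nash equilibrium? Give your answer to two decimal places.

The effective private return is 1.8 × 3.22 / 7 = 0.8280, which is still under 1, so the mechanism doesn't change anyone's dominant strategy: zero contribution.
At the Nash equilibrium no one contributes; group total payoff = 7 × 55 = 385.

385.00 dollars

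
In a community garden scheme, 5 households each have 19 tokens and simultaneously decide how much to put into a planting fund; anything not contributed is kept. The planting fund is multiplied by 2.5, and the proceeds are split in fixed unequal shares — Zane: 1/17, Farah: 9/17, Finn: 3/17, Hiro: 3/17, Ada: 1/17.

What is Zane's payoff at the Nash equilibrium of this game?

Player j's private return per contributed unit is 2.5 × (j's share). Contributing is weakly dominant for j when that share is at least 1/2.5 = 0.4000, and contributing 0 is dominant otherwise.
The only share above 0.4000 is Farah's 9/17, contributing 19; the remaining 4 contribute 0. Total contributed: 19.
Zane keeps 19 and receives 2.5 × 19 × 1/17 = 2.79 from the planting fund, for a payoff of 21.79.

21.79 tokens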